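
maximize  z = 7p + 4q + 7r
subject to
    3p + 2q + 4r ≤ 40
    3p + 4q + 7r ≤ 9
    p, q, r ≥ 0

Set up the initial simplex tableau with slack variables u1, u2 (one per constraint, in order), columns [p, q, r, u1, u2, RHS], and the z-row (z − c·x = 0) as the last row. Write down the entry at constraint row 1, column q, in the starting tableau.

Constraint 1 has coefficient 2 on q.

2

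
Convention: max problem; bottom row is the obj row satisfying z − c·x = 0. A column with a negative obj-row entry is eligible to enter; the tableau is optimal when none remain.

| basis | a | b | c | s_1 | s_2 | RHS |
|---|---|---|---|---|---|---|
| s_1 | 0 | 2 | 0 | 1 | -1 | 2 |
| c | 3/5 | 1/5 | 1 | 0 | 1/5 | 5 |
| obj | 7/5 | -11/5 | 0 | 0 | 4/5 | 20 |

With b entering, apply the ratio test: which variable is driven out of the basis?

Column b entries and ratios — s_1: 2/2 = 1; c: 5/(1/5) = 25.
Smallest ratio is 1 in the row of s_1, so s_1 leaves.

s_1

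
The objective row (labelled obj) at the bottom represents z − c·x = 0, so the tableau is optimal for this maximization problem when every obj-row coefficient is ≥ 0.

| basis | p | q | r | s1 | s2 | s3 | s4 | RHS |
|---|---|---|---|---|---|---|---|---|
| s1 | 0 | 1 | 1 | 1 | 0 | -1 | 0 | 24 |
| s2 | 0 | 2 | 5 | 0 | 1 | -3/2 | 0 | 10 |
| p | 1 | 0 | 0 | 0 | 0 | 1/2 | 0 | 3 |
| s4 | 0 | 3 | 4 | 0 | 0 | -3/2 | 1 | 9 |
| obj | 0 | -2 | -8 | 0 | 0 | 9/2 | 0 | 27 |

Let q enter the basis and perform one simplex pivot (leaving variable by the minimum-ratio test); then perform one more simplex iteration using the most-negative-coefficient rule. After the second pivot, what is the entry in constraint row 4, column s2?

Ratio test on column q — row 1: 24/1 = 24; row 2: 10/2 = 5; row 3: entry 0 ≤ 0; row 4: 9/3 = 3. Minimum is 3 at row 4 (s4 leaves); pivot element 3.
Divide row 4 by 3; eliminate column q from the other rows.
Second iteration: most negative obj-row entry is -16/3 in column r, so r enters.
Ratio test on column r — row 1: entry -1/3 ≤ 0; row 2: 4/(7/3) = 12/7; row 3: entry 0 ≤ 0; row 4: 3/(4/3) = 9/4. Minimum is 12/7 at row 2 (s2 leaves); pivot element 7/3.
Divide row 2 by 7/3; eliminate column r from the other rows.
After both pivots, the entry at constraint row 4, column s2 is -4/7.

-4/7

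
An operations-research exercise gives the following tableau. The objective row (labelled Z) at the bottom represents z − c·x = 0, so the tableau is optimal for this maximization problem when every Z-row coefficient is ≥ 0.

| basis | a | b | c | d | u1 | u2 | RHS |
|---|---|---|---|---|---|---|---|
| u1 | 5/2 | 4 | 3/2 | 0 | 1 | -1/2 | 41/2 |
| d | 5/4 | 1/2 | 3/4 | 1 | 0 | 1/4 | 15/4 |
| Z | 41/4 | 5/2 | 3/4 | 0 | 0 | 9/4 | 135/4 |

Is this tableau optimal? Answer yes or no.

yes

Every Z-row coefficient is ≥ 0, so the tableau is optimal.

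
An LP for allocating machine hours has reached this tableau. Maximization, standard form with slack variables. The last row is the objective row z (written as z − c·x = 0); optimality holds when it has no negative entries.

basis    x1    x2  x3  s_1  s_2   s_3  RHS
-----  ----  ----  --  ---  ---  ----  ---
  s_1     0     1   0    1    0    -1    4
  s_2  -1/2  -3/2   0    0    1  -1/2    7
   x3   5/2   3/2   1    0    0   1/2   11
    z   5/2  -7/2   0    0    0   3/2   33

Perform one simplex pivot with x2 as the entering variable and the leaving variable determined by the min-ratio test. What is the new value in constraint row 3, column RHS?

Ratio test on column x2 — row 1: 4/1 = 4; row 2: entry -3/2 ≤ 0; row 3: 11/(3/2) = 22/3. Minimum is 4 at row 1 (s_1 leaves); pivot element 1.
Divide row 1 by 1; eliminate column x2 from the other rows.
Row 3 update in column RHS: 11 − (3/2)·4 = 5.

5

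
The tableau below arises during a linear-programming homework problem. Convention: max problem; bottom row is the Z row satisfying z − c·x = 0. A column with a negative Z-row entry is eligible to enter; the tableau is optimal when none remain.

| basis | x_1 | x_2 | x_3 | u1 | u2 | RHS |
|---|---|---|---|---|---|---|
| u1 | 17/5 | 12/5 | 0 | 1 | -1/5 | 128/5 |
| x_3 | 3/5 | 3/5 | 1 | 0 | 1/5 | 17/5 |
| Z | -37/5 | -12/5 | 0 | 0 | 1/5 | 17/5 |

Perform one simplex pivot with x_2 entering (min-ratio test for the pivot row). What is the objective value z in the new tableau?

17

Ratio test on column x_2 — row 1: (128/5)/(12/5) = 32/3; row 2: (17/5)/(3/5) = 17/3. Minimum is 17/3 at row 2 (x_3 leaves); pivot element 3/5.
Pivot on row 2; the Z-row RHS becomes 17/5 − (-12/5)·(17/3) = 17.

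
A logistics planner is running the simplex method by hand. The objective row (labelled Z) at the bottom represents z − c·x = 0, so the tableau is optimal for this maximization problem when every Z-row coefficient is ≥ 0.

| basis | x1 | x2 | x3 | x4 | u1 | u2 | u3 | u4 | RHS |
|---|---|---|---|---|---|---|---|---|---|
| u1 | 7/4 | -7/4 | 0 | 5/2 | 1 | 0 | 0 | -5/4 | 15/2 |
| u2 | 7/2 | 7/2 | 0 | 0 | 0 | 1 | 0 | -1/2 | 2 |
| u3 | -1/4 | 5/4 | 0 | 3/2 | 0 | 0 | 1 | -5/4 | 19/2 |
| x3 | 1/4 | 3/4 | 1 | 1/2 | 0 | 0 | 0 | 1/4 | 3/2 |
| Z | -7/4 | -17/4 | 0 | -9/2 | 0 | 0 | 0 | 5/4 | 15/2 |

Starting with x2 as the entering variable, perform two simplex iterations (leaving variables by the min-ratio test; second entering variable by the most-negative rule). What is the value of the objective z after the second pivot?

137/7

Ratio test on column x2 — row 1: entry -7/4 ≤ 0; row 2: 2/(7/2) = 4/7; row 3: (19/2)/(5/4) = 38/5; row 4: (3/2)/(3/4) = 2. Minimum is 4/7 at row 2 (u2 leaves); pivot element 7/2.
Pivot on row 2; the Z-row RHS becomes 15/2 − (-17/4)·(4/7) = 139/14.
Next entering variable (most negative Z-row entry -9/2): x4.
Ratio test on column x4 — row 1: (17/2)/(5/2) = 17/5; row 2: entry 0 ≤ 0; row 3: (123/14)/(3/2) = 41/7; row 4: (15/14)/(1/2) = 15/7. Minimum is 15/7 at row 4 (x3 leaves); pivot element 1/2.
After the second pivot the Z-row RHS is 139/14 − (-9/2)·(15/7) = 137/7.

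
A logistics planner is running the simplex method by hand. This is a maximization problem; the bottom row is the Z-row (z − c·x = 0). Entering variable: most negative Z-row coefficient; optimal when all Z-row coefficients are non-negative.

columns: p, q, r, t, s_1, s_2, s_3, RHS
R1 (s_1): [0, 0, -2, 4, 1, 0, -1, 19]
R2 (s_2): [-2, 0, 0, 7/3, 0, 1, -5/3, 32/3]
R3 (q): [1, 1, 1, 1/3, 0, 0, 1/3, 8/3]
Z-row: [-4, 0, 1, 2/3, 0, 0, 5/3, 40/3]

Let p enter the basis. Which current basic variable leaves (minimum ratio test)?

q

Column p entries and ratios — s_1: 0 ≤ 0, skip; s_2: -2 ≤ 0, skip; q: (8/3)/1 = 8/3.
Smallest ratio is 8/3 in the row of q, so q leaves.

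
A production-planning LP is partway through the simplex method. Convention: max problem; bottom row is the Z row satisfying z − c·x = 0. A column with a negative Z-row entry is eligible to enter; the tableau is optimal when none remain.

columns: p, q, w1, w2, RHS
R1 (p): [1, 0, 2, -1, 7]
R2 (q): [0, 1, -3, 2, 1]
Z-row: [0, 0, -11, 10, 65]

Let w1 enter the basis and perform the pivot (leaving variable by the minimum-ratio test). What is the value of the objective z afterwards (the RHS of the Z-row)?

207/2

Ratio test on column w1 — row 1: 7/2 = 7/2; row 2: entry -3 ≤ 0. Minimum is 7/2 at row 1 (p leaves); pivot element 2.
Pivot on row 1; the Z-row RHS becomes 65 − (-11)·(7/2) = 207/2.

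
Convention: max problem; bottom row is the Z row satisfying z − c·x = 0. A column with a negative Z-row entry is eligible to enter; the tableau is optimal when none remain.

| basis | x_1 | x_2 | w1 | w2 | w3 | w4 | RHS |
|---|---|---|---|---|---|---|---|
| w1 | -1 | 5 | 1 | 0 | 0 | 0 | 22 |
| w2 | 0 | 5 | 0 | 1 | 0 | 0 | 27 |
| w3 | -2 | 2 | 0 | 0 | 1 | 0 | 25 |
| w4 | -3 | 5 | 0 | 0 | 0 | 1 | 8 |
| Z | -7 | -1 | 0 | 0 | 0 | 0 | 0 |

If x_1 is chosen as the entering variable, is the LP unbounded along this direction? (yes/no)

Every constraint-row entry in column x_1 is ≤ 0, so increasing x_1 is unbounded.

yes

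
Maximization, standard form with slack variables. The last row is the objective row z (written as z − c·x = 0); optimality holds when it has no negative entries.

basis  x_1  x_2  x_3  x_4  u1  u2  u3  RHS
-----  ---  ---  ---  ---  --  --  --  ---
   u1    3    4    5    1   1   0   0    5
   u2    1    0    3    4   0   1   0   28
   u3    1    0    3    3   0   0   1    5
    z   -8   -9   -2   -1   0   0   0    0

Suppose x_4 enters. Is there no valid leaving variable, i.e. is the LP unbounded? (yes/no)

no

Column x_4 has positive entries in row(s) 1, 2, 3, so the ratio test bounds it — not unbounded.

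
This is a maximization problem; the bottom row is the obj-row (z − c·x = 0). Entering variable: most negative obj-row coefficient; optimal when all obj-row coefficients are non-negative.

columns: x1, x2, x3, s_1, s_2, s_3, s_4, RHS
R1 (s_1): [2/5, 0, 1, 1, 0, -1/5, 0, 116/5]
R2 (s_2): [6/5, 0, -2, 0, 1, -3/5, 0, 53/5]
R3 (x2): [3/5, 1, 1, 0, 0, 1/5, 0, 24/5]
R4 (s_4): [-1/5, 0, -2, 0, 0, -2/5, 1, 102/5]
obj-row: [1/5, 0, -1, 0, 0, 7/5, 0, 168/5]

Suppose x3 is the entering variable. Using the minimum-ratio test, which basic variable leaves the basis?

Column x3 entries and ratios — s_1: (116/5)/1 = 116/5; s_2: -2 ≤ 0, skip; x2: (24/5)/1 = 24/5; s_4: -2 ≤ 0, skip.
Smallest ratio is 24/5 in the row of x2, so x2 leaves.

x2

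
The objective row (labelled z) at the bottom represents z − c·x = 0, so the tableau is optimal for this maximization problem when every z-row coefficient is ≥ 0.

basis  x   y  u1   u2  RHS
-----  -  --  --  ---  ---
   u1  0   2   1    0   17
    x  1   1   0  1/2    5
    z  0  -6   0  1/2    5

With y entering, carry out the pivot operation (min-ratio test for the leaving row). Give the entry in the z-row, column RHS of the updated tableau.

35

Ratio test on column y — row 1: 17/2 = 17/2; row 2: 5/1 = 5. Minimum is 5 at row 2 (x leaves); pivot element 1.
Divide row 2 by 1; eliminate column y from the other rows.
z-row update in column RHS: 5 − (-6)·5 = 35.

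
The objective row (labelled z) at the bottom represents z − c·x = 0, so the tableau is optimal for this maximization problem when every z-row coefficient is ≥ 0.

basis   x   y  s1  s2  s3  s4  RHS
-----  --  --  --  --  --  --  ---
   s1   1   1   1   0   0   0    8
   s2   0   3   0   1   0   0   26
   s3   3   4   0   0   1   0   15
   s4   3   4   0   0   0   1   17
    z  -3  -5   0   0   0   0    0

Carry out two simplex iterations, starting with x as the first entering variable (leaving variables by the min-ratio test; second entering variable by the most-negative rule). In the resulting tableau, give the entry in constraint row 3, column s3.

Ratio test on column x — row 1: 8/1 = 8; row 2: entry 0 ≤ 0; row 3: 15/3 = 5; row 4: 17/3 = 17/3. Minimum is 5 at row 3 (s3 leaves); pivot element 3.
Divide row 3 by 3; eliminate column x from the other rows.
Second iteration: most negative z-row entry is -1 in column y, so y enters.
Ratio test on column y — row 1: entry -1/3 ≤ 0; row 2: 26/3 = 26/3; row 3: 5/(4/3) = 15/4; row 4: entry 0 ≤ 0. Minimum is 15/4 at row 3 (x leaves); pivot element 4/3.
Divide row 3 by 4/3; eliminate column y from the other rows.
After both pivots, the entry at constraint row 3, column s3 is 1/4.

1/4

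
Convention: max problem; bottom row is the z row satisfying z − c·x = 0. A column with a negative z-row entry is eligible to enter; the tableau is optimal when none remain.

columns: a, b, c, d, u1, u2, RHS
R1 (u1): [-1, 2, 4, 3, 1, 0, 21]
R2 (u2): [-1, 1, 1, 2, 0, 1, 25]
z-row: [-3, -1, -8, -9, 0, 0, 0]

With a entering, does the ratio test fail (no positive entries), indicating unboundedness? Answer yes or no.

Every constraint-row entry in column a is ≤ 0, so increasing a is unbounded.

yes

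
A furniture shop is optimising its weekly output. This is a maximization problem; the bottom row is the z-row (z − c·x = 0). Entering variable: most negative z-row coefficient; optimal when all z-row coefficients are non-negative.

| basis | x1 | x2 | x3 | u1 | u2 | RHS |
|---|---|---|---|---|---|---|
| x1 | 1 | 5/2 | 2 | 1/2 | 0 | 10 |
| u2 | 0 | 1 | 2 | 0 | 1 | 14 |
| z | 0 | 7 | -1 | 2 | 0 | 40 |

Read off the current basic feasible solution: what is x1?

10

x1 is basic (row 1); its value is the RHS of that row, 10.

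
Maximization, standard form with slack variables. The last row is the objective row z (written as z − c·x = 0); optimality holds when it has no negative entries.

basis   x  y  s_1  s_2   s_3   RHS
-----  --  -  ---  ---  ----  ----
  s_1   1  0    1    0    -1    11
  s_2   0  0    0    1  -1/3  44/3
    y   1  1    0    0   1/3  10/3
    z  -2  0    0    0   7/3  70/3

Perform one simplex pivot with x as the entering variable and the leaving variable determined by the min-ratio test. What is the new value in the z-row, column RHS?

Ratio test on column x — row 1: 11/1 = 11; row 2: entry 0 ≤ 0; row 3: (10/3)/1 = 10/3. Minimum is 10/3 at row 3 (y leaves); pivot element 1.
Divide row 3 by 1; eliminate column x from the other rows.
z-row update in column RHS: 70/3 − (-2)·(10/3) = 30.

30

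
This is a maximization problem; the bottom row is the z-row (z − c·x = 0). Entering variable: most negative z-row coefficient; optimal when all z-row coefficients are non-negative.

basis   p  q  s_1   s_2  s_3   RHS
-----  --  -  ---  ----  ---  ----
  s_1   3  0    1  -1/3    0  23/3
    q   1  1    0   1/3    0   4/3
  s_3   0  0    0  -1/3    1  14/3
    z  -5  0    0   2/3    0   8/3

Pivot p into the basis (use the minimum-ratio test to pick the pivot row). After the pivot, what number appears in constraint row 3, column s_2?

Ratio test on column p — row 1: (23/3)/3 = 23/9; row 2: (4/3)/1 = 4/3; row 3: entry 0 ≤ 0. Minimum is 4/3 at row 2 (q leaves); pivot element 1.
Divide row 2 by 1; eliminate column p from the other rows.
Row 3 update in column s_2: -1/3 − 0·(1/3) = -1/3.

-1/3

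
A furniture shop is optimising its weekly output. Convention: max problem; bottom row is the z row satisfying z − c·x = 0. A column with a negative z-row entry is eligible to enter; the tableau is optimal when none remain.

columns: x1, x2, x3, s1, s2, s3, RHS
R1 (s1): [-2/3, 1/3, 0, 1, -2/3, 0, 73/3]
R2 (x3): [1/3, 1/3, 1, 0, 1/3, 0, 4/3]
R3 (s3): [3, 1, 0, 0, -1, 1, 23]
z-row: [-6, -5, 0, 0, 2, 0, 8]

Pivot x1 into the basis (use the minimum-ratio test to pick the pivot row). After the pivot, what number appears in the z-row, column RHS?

Ratio test on column x1 — row 1: entry -2/3 ≤ 0; row 2: (4/3)/(1/3) = 4; row 3: 23/3 = 23/3. Minimum is 4 at row 2 (x3 leaves); pivot element 1/3.
Divide row 2 by 1/3; eliminate column x1 from the other rows.
z-row update in column RHS: 8 − (-6)·4 = 32.

32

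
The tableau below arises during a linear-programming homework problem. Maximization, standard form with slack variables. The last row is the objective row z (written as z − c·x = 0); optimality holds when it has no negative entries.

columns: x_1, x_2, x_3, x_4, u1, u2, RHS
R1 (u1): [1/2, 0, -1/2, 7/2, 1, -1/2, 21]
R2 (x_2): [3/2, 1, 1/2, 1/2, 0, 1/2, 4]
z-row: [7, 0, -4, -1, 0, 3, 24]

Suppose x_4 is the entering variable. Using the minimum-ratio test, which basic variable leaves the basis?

u1

Column x_4 entries and ratios — u1: 21/(7/2) = 6; x_2: 4/(1/2) = 8.
Smallest ratio is 6 in the row of u1, so u1 leaves.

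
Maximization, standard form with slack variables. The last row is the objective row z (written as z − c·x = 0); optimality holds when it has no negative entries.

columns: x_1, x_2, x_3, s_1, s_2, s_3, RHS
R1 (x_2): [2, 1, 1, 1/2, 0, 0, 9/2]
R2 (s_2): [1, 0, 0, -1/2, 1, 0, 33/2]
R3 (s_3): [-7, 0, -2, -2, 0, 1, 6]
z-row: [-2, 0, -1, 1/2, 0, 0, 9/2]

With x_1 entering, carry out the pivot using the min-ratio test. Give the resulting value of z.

Ratio test on column x_1 — row 1: (9/2)/2 = 9/4; row 2: (33/2)/1 = 33/2; row 3: entry -7 ≤ 0. Minimum is 9/4 at row 1 (x_2 leaves); pivot element 2.
Pivot on row 1; the z-row RHS becomes 9/2 − (-2)·(9/4) = 9.

9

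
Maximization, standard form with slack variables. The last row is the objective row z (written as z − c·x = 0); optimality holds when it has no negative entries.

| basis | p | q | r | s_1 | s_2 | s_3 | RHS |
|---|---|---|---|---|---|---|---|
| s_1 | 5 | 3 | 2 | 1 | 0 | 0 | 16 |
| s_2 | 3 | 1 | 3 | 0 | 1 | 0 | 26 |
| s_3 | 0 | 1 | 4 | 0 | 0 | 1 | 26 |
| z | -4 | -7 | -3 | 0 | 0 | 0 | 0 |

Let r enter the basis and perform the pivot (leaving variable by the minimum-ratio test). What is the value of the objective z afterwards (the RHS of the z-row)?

Ratio test on column r — row 1: 16/2 = 8; row 2: 26/3 = 26/3; row 3: 26/4 = 13/2. Minimum is 13/2 at row 3 (s_3 leaves); pivot element 4.
Pivot on row 3; the z-row RHS becomes 0 − (-3)·(13/2) = 39/2.

39/2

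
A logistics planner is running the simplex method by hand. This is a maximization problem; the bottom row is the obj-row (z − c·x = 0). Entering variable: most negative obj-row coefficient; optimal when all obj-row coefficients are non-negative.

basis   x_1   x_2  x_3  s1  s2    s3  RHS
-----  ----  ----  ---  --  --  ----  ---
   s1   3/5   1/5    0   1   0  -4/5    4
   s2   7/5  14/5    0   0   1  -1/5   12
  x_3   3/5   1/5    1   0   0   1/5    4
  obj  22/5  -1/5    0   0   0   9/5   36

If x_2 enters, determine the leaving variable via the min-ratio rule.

s2

Column x_2 entries and ratios — s1: 4/(1/5) = 20; s2: 12/(14/5) = 30/7; x_3: 4/(1/5) = 20.
Smallest ratio is 30/7 in the row of s2, so s2 leaves.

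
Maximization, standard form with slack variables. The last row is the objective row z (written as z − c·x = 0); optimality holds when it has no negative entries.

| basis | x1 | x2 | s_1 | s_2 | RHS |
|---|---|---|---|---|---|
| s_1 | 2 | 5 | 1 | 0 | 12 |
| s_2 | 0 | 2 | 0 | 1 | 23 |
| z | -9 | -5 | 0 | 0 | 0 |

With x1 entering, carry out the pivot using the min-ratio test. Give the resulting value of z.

Ratio test on column x1 — row 1: 12/2 = 6; row 2: entry 0 ≤ 0. Minimum is 6 at row 1 (s_1 leaves); pivot element 2.
Pivot on row 1; the z-row RHS becomes 0 − (-9)·6 = 54.

54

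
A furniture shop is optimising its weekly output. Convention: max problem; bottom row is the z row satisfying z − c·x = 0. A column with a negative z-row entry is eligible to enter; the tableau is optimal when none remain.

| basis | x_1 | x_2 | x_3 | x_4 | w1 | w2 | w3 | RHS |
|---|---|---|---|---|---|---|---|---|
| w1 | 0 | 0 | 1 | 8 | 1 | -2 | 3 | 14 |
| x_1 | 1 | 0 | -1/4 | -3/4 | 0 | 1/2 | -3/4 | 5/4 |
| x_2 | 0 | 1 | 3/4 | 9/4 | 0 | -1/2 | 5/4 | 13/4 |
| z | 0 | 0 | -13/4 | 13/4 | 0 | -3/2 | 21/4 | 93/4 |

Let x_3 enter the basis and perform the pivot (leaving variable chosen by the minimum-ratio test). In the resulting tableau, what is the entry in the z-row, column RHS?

Ratio test on column x_3 — row 1: 14/1 = 14; row 2: entry -1/4 ≤ 0; row 3: (13/4)/(3/4) = 13/3. Minimum is 13/3 at row 3 (x_2 leaves); pivot element 3/4.
Divide row 3 by 3/4; eliminate column x_3 from the other rows.
z-row update in column RHS: 93/4 − (-13/4)·(13/3) = 112/3.

112/3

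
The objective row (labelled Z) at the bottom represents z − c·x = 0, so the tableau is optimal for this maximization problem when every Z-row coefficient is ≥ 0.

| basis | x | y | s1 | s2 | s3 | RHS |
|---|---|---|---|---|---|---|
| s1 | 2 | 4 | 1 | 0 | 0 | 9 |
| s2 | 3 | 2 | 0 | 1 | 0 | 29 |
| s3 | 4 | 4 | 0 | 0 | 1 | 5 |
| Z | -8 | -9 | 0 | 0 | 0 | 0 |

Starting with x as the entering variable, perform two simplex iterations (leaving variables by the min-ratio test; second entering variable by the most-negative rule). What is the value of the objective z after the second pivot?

45/4

Ratio test on column x — row 1: 9/2 = 9/2; row 2: 29/3 = 29/3; row 3: 5/4 = 5/4. Minimum is 5/4 at row 3 (s3 leaves); pivot element 4.
Pivot on row 3; the Z-row RHS becomes 0 − (-8)·(5/4) = 10.
Next entering variable (most negative Z-row entry -1): y.
Ratio test on column y — row 1: (13/2)/2 = 13/4; row 2: entry -1 ≤ 0; row 3: (5/4)/1 = 5/4. Minimum is 5/4 at row 3 (x leaves); pivot element 1.
After the second pivot the Z-row RHS is 10 − (-1)·(5/4) = 45/4.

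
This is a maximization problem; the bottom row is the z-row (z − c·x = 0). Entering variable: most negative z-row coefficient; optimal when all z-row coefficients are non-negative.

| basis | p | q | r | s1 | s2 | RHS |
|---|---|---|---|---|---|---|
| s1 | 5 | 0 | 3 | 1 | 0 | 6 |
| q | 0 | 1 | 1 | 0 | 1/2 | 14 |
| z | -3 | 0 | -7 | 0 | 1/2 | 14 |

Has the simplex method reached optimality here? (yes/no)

The z-row has a negative entry -7 in column r, so it is not optimal.

no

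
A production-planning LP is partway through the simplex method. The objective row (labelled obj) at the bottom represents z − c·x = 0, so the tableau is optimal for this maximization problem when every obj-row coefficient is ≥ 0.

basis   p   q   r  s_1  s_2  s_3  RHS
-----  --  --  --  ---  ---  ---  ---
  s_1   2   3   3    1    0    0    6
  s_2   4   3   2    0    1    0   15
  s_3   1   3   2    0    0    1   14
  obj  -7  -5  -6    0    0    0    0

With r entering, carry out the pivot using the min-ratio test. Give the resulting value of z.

Ratio test on column r — row 1: 6/3 = 2; row 2: 15/2 = 15/2; row 3: 14/2 = 7. Minimum is 2 at row 1 (s_1 leaves); pivot element 3.
Pivot on row 1; the obj-row RHS becomes 0 − (-6)·2 = 12.

12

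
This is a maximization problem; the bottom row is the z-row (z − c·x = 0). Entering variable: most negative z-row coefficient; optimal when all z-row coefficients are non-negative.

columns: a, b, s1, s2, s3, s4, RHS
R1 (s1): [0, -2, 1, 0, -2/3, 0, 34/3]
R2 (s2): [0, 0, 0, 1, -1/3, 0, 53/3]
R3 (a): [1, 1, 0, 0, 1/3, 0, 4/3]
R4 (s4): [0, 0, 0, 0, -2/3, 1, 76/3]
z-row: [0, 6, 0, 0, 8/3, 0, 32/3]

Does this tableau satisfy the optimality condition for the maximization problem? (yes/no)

yes

Every z-row coefficient is ≥ 0, so the tableau is optimal.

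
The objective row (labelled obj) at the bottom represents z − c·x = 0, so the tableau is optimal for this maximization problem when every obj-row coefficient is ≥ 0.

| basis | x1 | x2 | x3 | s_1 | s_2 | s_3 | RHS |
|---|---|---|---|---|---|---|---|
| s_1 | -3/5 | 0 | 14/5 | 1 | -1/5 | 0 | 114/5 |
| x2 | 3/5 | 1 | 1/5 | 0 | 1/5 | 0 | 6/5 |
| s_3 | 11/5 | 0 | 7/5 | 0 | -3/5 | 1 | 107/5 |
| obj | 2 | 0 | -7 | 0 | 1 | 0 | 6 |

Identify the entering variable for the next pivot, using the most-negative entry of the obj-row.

x3

Negative obj-row entries: x3: -7.
The most negative is -7 in column x3, so x3 enters.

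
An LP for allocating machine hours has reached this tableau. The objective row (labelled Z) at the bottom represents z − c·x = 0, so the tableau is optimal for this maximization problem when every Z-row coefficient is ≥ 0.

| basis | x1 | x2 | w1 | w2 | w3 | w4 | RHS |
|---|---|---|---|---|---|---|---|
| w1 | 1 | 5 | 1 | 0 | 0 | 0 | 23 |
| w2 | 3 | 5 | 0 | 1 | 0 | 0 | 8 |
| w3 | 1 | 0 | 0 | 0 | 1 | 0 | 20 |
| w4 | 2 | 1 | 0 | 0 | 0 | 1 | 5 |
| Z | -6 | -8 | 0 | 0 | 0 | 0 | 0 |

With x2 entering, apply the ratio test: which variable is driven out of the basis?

w2

Column x2 entries and ratios — w1: 23/5 = 23/5; w2: 8/5 = 8/5; w3: 0 ≤ 0, skip; w4: 5/1 = 5.
Smallest ratio is 8/5 in the row of w2, so w2 leaves.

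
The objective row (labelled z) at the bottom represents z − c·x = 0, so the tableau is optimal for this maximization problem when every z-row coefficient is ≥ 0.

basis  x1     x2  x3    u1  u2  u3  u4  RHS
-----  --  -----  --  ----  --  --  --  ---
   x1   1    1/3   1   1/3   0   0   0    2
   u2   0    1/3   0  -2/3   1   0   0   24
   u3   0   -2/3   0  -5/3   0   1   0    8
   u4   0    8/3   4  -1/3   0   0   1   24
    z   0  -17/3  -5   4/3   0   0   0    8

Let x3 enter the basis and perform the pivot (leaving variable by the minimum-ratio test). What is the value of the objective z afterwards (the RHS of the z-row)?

Ratio test on column x3 — row 1: 2/1 = 2; row 2: entry 0 ≤ 0; row 3: entry 0 ≤ 0; row 4: 24/4 = 6. Minimum is 2 at row 1 (x1 leaves); pivot element 1.
Pivot on row 1; the z-row RHS becomes 8 − (-5)·2 = 18.

18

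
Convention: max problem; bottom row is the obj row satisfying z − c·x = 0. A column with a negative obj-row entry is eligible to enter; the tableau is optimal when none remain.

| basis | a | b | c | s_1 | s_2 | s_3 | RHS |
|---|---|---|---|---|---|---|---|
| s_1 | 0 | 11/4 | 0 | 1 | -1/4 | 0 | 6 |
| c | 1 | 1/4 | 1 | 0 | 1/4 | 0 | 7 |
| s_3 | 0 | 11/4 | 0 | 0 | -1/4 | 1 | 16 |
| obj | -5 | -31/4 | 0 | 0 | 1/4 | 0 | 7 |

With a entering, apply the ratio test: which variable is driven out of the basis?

Column a entries and ratios — s_1: 0 ≤ 0, skip; c: 7/1 = 7; s_3: 0 ≤ 0, skip.
Smallest ratio is 7 in the row of c, so c leaves.

c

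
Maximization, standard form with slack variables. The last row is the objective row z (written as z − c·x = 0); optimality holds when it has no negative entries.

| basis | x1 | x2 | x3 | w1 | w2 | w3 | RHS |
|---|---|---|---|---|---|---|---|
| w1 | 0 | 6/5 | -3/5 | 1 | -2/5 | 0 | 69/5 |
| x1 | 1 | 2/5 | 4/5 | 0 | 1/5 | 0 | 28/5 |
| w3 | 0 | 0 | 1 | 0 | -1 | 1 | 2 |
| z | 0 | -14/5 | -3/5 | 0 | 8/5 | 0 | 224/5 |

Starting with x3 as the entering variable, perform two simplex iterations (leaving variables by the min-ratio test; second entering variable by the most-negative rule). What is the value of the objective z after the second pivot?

Ratio test on column x3 — row 1: entry -3/5 ≤ 0; row 2: (28/5)/(4/5) = 7; row 3: 2/1 = 2. Minimum is 2 at row 3 (w3 leaves); pivot element 1.
Pivot on row 3; the z-row RHS becomes 224/5 − (-3/5)·2 = 46.
Next entering variable (most negative z-row entry -14/5): x2.
Ratio test on column x2 — row 1: 15/(6/5) = 25/2; row 2: 4/(2/5) = 10; row 3: entry 0 ≤ 0. Minimum is 10 at row 2 (x1 leaves); pivot element 2/5.
After the second pivot the z-row RHS is 46 − (-14/5)·10 = 74.

74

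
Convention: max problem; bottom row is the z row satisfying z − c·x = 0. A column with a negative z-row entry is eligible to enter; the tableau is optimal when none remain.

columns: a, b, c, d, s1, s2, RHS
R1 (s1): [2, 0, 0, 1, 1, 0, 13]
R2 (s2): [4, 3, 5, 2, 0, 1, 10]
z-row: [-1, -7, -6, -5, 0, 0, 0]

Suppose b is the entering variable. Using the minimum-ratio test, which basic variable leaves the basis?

Column b entries and ratios — s1: 0 ≤ 0, skip; s2: 10/3 = 10/3.
Smallest ratio is 10/3 in the row of s2, so s2 leaves.

s2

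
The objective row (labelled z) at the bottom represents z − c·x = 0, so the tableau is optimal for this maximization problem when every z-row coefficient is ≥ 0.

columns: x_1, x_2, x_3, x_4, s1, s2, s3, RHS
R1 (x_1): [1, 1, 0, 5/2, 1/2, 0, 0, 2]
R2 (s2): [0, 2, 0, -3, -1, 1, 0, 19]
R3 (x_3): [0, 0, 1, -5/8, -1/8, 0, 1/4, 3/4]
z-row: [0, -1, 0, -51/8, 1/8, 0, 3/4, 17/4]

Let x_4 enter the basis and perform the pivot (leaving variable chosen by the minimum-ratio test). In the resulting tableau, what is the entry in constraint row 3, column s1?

Ratio test on column x_4 — row 1: 2/(5/2) = 4/5; row 2: entry -3 ≤ 0; row 3: entry -5/8 ≤ 0. Minimum is 4/5 at row 1 (x_1 leaves); pivot element 5/2.
Divide row 1 by 5/2; eliminate column x_4 from the other rows.
Row 3 update in column s1: -1/8 − (-5/8)·(1/5) = 0.

0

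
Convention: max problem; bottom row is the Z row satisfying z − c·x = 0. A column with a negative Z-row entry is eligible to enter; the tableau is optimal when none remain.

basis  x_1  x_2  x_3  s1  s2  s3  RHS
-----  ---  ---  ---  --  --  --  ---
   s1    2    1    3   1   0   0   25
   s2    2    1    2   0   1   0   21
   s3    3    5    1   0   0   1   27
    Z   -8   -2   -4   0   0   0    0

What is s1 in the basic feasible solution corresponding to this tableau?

25

s1 is basic (row 1); its value is the RHS of that row, 25.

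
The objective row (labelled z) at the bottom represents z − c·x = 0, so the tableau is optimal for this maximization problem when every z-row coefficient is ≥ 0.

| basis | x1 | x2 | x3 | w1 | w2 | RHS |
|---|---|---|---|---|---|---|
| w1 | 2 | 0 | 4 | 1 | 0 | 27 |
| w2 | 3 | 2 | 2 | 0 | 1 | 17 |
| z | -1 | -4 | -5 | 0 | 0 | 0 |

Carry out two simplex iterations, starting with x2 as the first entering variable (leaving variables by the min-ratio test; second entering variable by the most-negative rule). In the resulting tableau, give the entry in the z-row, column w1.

Ratio test on column x2 — row 1: entry 0 ≤ 0; row 2: 17/2 = 17/2. Minimum is 17/2 at row 2 (w2 leaves); pivot element 2.
Divide row 2 by 2; eliminate column x2 from the other rows.
Second iteration: most negative z-row entry is -1 in column x3, so x3 enters.
Ratio test on column x3 — row 1: 27/4 = 27/4; row 2: (17/2)/1 = 17/2. Minimum is 27/4 at row 1 (w1 leaves); pivot element 4.
Divide row 1 by 4; eliminate column x3 from the other rows.
After both pivots, the entry at the z-row, column w1 is 1/4.

1/4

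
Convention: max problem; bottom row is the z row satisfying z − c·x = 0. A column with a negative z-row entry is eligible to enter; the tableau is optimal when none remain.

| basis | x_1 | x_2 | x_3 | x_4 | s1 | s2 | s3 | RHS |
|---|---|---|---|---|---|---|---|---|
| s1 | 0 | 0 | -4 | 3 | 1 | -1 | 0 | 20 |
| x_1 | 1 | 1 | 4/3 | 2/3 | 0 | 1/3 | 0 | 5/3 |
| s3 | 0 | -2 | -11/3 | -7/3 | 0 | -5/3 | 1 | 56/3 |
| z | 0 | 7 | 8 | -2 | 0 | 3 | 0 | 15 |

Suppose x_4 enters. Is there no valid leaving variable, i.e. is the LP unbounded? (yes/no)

no

Column x_4 has positive entries in row(s) 1, 2, so the ratio test bounds it — not unbounded.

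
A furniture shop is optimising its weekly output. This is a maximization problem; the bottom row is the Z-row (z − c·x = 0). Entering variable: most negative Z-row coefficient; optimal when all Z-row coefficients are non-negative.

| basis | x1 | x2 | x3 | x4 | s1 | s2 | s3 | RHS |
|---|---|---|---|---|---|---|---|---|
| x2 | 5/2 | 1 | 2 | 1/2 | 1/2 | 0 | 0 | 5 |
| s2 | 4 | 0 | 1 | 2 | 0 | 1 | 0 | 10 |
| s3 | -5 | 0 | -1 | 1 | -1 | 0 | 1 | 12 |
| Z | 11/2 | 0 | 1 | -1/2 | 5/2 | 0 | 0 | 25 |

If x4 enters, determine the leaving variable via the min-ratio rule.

s2

Column x4 entries and ratios — x2: 5/(1/2) = 10; s2: 10/2 = 5; s3: 12/1 = 12.
Smallest ratio is 5 in the row of s2, so s2 leaves.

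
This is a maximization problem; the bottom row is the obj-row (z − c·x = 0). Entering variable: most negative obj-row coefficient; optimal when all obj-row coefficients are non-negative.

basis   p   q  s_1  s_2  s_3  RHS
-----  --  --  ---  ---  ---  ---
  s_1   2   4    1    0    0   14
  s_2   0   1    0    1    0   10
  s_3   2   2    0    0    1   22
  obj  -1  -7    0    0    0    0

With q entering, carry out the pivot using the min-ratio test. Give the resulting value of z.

49/2

Ratio test on column q — row 1: 14/4 = 7/2; row 2: 10/1 = 10; row 3: 22/2 = 11. Minimum is 7/2 at row 1 (s_1 leaves); pivot element 4.
Pivot on row 1; the obj-row RHS becomes 0 − (-7)·(7/2) = 49/2.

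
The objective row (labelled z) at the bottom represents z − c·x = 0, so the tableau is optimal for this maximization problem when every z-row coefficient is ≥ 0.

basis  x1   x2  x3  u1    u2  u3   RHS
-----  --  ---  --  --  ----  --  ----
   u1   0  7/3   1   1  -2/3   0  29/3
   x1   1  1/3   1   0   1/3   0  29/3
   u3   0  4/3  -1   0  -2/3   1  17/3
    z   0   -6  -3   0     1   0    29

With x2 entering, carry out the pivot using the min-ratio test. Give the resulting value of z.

Ratio test on column x2 — row 1: (29/3)/(7/3) = 29/7; row 2: (29/3)/(1/3) = 29; row 3: (17/3)/(4/3) = 17/4. Minimum is 29/7 at row 1 (u1 leaves); pivot element 7/3.
Pivot on row 1; the z-row RHS becomes 29 − (-6)·(29/7) = 377/7.

377/7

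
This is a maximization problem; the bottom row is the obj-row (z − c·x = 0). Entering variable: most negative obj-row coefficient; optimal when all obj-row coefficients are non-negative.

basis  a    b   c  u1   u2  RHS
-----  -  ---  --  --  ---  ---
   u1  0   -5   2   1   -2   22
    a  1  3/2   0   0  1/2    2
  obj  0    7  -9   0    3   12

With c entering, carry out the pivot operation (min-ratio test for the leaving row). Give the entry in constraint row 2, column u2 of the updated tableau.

1/2

Ratio test on column c — row 1: 22/2 = 11; row 2: entry 0 ≤ 0. Minimum is 11 at row 1 (u1 leaves); pivot element 2.
Divide row 1 by 2; eliminate column c from the other rows.
Row 2 update in column u2: 1/2 − 0·(-1) = 1/2.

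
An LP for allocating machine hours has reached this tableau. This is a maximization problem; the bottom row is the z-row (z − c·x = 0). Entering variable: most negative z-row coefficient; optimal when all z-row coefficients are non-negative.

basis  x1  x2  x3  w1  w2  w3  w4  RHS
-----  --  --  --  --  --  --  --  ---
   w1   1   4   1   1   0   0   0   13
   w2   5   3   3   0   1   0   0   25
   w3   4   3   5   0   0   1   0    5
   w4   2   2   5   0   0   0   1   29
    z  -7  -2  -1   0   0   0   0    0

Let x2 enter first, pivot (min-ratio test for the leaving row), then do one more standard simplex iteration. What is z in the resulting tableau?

Ratio test on column x2 — row 1: 13/4 = 13/4; row 2: 25/3 = 25/3; row 3: 5/3 = 5/3; row 4: 29/2 = 29/2. Minimum is 5/3 at row 3 (w3 leaves); pivot element 3.
Pivot on row 3; the z-row RHS becomes 0 − (-2)·(5/3) = 10/3.
Next entering variable (most negative z-row entry -13/3): x1.
Ratio test on column x1 — row 1: entry -13/3 ≤ 0; row 2: 20/1 = 20; row 3: (5/3)/(4/3) = 5/4; row 4: entry -2/3 ≤ 0. Minimum is 5/4 at row 3 (x2 leaves); pivot element 4/3.
After the second pivot the z-row RHS is 10/3 − (-13/3)·(5/4) = 35/4.

35/4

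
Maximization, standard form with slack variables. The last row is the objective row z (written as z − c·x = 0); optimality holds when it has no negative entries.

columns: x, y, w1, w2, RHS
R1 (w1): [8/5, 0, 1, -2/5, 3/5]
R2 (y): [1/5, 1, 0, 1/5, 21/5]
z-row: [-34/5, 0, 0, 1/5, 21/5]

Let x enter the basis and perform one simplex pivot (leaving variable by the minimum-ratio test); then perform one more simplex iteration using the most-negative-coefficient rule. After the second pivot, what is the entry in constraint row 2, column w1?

-1/2

Ratio test on column x — row 1: (3/5)/(8/5) = 3/8; row 2: (21/5)/(1/5) = 21. Minimum is 3/8 at row 1 (w1 leaves); pivot element 8/5.
Divide row 1 by 8/5; eliminate column x from the other rows.
Second iteration: most negative z-row entry is -3/2 in column w2, so w2 enters.
Ratio test on column w2 — row 1: entry -1/4 ≤ 0; row 2: (33/8)/(1/4) = 33/2. Minimum is 33/2 at row 2 (y leaves); pivot element 1/4.
Divide row 2 by 1/4; eliminate column w2 from the other rows.
After both pivots, the entry at constraint row 2, column w1 is -1/2.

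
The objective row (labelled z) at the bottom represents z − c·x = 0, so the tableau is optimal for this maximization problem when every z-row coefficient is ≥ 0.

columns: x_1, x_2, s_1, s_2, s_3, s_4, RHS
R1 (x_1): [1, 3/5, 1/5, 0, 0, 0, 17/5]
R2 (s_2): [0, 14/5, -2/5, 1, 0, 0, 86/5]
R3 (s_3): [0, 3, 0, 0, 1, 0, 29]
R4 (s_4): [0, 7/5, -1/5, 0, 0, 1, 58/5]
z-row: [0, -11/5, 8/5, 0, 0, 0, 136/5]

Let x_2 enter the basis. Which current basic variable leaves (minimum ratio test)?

Column x_2 entries and ratios — x_1: (17/5)/(3/5) = 17/3; s_2: (86/5)/(14/5) = 43/7; s_3: 29/3 = 29/3; s_4: (58/5)/(7/5) = 58/7.
Smallest ratio is 17/3 in the row of x_1, so x_1 leaves.

x_1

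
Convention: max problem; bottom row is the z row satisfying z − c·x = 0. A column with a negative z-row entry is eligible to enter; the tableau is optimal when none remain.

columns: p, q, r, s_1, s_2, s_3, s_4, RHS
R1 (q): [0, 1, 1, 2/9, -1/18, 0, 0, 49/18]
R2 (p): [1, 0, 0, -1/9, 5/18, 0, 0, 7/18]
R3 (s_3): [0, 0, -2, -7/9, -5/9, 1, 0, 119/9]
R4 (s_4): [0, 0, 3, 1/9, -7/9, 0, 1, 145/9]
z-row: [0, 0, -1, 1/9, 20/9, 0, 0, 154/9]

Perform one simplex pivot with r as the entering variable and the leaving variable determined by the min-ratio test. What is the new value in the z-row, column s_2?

13/6

Ratio test on column r — row 1: (49/18)/1 = 49/18; row 2: entry 0 ≤ 0; row 3: entry -2 ≤ 0; row 4: (145/9)/3 = 145/27. Minimum is 49/18 at row 1 (q leaves); pivot element 1.
Divide row 1 by 1; eliminate column r from the other rows.
z-row update in column s_2: 20/9 − (-1)·(-1/18) = 13/6.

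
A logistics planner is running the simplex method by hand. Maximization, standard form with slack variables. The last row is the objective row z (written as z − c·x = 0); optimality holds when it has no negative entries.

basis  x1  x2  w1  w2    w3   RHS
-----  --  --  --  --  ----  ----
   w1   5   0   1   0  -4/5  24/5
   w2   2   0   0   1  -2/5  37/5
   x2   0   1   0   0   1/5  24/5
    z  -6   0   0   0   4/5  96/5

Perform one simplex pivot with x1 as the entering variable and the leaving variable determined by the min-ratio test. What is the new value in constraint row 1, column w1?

1/5

Ratio test on column x1 — row 1: (24/5)/5 = 24/25; row 2: (37/5)/2 = 37/10; row 3: entry 0 ≤ 0. Minimum is 24/25 at row 1 (w1 leaves); pivot element 5.
Divide row 1 by 5; eliminate column x1 from the other rows.
In the new row 1, the w1 entry is the old entry divided by the pivot: 1/5 = 1/5.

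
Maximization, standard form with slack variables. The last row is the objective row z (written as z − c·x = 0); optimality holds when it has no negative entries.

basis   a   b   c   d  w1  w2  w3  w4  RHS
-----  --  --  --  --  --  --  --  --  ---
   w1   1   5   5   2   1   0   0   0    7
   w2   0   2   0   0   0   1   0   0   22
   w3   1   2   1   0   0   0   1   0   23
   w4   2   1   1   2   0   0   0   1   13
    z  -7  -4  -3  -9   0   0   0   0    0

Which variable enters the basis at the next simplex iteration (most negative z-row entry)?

d

Negative z-row entries: a: -7, b: -4, c: -3, d: -9.
The most negative is -9 in column d, so d enters.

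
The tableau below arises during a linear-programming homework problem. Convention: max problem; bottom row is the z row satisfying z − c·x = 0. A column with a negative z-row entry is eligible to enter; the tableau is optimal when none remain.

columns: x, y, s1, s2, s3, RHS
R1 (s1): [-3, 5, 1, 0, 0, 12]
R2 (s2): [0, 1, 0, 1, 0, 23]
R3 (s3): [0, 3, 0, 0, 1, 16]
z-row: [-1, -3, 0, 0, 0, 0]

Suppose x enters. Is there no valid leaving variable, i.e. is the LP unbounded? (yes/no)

Every constraint-row entry in column x is ≤ 0, so increasing x is unbounded.

yes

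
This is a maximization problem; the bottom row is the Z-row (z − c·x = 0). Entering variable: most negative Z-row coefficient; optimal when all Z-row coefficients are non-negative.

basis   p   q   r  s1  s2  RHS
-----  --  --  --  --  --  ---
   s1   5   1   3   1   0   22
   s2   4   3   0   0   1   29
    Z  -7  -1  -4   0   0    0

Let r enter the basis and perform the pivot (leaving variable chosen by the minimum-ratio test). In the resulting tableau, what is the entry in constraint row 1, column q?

1/3

Ratio test on column r — row 1: 22/3 = 22/3; row 2: entry 0 ≤ 0. Minimum is 22/3 at row 1 (s1 leaves); pivot element 3.
Divide row 1 by 3; eliminate column r from the other rows.
In the new row 1, the q entry is the old entry divided by the pivot: 1/3 = 1/3.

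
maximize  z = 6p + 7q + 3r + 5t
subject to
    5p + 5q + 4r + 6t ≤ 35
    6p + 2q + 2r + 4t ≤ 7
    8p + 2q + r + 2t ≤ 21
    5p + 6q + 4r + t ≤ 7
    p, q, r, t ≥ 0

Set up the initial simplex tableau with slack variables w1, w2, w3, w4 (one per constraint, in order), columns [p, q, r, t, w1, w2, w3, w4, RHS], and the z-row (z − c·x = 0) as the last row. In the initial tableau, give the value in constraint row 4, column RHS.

7

The RHS of constraint 4 is b_4 = 7.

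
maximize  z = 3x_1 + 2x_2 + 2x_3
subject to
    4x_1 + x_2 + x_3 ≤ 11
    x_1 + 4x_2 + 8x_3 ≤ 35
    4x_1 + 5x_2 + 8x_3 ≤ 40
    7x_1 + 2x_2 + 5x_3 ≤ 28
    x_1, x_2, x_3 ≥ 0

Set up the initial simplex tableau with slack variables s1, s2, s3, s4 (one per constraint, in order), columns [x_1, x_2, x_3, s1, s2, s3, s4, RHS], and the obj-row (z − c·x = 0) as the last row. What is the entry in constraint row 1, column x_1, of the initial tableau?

Constraint 1 has coefficient 4 on x_1.

4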